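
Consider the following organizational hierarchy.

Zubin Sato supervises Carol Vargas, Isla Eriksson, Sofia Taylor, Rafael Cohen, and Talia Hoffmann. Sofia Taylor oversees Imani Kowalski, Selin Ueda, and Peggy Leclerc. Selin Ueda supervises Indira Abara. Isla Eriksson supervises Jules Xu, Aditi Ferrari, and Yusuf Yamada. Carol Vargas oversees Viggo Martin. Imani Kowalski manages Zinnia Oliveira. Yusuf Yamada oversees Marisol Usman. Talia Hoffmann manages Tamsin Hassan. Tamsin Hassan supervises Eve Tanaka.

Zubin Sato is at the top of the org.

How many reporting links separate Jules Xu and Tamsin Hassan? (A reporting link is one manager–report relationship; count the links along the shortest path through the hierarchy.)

Jules Xu is 2 levels below Zubin Sato, and Tamsin Hassan is 2 levels below Zubin Sato (their lowest common manager). The shortest path runs up from Jules Xu to Zubin Sato and back down to Tamsin Hassan: 2 + 2 = 4 links.

4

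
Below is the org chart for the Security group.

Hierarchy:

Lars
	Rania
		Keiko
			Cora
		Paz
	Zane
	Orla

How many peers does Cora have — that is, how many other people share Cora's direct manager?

Cora reports to Keiko, and Keiko has no other direct reports. Cora has 0 peers.

0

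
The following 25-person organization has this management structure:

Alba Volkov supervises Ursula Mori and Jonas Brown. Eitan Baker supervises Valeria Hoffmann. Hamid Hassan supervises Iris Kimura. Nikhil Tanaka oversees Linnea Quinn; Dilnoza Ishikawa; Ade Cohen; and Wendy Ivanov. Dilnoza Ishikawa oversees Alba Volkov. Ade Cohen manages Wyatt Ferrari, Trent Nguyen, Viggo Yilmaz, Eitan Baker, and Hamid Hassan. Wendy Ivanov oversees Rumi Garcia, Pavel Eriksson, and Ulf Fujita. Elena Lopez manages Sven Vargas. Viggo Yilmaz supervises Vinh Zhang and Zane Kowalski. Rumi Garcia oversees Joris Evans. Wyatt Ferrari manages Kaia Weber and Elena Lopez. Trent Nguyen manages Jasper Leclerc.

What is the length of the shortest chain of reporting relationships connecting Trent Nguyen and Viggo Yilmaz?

Trent Nguyen is 1 level below Ade Cohen, and Viggo Yilmaz is 1 level below Ade Cohen (their lowest common manager). The shortest path runs up from Trent Nguyen to Ade Cohen and back down to Viggo Yilmaz: 1 + 1 = 2 links.

2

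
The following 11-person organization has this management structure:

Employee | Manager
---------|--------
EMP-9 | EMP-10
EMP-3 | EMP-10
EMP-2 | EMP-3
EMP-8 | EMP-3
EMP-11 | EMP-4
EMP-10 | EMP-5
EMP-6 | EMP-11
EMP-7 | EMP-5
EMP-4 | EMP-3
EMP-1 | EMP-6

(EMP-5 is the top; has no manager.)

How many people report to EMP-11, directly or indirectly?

2

EMP-11 directly manages EMP-6. Under EMP-6: EMP-1 (1). That's 2 in total.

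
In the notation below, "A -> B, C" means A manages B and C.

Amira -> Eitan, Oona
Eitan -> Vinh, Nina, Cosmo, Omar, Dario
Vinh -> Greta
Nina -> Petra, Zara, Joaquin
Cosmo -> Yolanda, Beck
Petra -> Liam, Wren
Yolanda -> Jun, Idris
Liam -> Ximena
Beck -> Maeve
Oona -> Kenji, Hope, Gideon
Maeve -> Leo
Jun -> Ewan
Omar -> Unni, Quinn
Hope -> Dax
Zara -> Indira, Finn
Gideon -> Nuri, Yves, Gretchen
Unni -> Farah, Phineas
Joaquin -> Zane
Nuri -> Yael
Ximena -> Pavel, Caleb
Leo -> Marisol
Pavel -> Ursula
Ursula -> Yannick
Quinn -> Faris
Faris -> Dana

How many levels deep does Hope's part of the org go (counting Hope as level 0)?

The longest chain under Hope runs Hope → Dax, which is 1 level below Hope.

1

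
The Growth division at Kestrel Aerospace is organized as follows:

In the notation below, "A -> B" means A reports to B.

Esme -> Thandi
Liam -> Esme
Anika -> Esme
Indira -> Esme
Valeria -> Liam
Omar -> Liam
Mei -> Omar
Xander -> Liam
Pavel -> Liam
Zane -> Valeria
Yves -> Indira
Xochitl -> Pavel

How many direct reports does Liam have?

Liam directly manages Valeria, Omar, Xander, Pavel. That is 4 direct reports.

4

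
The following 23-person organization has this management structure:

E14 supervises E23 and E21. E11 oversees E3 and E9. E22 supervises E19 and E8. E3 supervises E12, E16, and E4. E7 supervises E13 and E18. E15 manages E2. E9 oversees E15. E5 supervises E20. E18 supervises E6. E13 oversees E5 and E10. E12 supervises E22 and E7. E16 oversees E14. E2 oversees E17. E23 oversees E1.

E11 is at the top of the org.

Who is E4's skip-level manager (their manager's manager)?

E4 reports to E3, and E3 reports to E11. So E4's skip-level manager is E11.

E11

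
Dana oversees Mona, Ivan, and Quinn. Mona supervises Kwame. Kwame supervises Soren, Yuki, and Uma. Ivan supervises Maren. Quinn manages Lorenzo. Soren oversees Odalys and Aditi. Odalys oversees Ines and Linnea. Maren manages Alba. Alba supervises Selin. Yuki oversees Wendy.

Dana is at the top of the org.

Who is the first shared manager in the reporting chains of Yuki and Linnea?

Kwame

Yuki's chain of managers is Kwame, Mona, Dana. Linnea's chain of managers is Odalys, Soren, Kwame, Mona, Dana. The first manager that appears in both chains is Kwame.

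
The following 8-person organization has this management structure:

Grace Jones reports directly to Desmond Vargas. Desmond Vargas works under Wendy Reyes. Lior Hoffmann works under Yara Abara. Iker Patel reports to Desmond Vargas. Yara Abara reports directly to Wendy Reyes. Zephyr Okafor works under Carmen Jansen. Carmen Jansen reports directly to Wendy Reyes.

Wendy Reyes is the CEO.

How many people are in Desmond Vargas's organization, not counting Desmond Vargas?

Desmond Vargas directly manages Grace Jones, Iker Patel. Grace Jones has no reports. Iker Patel has no reports. So Desmond Vargas's organization is 2 direct reports plus everyone under them: 1 + 1 = 2.

2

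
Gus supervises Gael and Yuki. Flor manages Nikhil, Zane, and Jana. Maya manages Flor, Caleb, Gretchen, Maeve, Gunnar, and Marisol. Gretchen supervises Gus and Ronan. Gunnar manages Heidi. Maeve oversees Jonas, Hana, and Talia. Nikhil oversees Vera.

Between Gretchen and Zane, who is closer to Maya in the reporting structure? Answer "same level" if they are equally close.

Gretchen

Gretchen is 1 level below Maya; Zane is 2. Gretchen is higher.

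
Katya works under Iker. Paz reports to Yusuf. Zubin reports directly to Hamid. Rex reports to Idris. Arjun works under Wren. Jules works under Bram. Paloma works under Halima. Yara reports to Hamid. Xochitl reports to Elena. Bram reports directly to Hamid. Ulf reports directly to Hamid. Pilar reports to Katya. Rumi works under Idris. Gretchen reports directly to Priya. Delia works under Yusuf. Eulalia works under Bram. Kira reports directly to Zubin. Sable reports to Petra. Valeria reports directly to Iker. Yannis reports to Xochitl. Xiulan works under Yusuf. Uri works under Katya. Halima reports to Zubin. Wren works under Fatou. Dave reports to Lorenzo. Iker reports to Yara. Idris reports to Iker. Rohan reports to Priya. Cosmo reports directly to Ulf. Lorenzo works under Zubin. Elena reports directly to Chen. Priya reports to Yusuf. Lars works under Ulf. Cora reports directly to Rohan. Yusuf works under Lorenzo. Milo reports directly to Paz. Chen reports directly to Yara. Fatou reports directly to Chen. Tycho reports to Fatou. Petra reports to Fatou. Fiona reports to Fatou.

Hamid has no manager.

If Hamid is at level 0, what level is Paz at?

Chain from Paz up to Hamid: Paz → Yusuf → Lorenzo → Zubin → Hamid. That is 4 steps up, so Paz is 4 levels below Hamid.

4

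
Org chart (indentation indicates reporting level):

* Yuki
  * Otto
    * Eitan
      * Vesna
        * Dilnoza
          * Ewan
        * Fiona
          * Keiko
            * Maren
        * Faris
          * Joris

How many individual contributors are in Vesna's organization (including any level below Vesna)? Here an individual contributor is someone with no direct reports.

The people in Vesna's organization with no one reporting to them are Joris, Maren, Ewan. That is 3.

3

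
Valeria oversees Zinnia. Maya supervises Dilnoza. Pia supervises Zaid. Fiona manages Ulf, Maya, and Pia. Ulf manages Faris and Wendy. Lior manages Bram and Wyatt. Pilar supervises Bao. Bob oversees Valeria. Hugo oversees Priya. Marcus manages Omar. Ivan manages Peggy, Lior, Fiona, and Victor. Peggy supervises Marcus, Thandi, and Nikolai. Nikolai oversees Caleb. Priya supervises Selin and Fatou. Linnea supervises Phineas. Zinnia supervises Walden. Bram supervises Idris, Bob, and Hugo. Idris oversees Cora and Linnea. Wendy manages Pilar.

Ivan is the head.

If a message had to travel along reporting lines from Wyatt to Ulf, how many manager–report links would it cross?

4

Wyatt is 2 levels below Ivan, and Ulf is 2 levels below Ivan (their lowest common manager). The shortest path runs up from Wyatt to Ivan and back down to Ulf: 2 + 2 = 4 links.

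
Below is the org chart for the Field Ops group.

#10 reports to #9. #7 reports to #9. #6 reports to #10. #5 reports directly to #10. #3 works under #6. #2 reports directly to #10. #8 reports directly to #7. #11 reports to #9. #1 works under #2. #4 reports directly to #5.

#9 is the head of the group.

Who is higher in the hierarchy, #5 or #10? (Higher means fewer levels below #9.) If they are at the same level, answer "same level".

#10

#5 is 2 levels below #9; #10 is 1. #10 is higher.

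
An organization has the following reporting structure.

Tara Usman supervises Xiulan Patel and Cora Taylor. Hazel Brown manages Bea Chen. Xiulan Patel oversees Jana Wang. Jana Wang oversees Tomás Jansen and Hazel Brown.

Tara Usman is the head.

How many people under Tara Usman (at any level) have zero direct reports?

3

The people in Tara Usman's organization with no one reporting to them are Cora Taylor, Tomás Jansen, Bea Chen. That is 3.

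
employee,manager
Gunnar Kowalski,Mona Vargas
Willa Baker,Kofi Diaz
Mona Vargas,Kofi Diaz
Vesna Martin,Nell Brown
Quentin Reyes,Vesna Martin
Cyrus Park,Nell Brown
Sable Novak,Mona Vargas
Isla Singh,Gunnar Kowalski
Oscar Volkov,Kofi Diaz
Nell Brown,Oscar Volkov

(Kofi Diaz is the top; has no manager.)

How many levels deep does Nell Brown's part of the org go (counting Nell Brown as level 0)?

The longest chain under Nell Brown runs Nell Brown → Vesna Martin → Quentin Reyes, which is 2 levels below Nell Brown.

2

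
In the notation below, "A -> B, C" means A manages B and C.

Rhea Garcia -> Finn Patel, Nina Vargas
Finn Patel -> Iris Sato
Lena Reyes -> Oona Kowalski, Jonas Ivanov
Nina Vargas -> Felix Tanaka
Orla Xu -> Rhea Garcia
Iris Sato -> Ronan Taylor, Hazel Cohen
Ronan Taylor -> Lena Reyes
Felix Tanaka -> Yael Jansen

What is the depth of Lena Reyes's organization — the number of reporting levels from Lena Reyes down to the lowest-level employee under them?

1

The longest chain under Lena Reyes runs Lena Reyes → Jonas Ivanov, which is 1 level below Lena Reyes.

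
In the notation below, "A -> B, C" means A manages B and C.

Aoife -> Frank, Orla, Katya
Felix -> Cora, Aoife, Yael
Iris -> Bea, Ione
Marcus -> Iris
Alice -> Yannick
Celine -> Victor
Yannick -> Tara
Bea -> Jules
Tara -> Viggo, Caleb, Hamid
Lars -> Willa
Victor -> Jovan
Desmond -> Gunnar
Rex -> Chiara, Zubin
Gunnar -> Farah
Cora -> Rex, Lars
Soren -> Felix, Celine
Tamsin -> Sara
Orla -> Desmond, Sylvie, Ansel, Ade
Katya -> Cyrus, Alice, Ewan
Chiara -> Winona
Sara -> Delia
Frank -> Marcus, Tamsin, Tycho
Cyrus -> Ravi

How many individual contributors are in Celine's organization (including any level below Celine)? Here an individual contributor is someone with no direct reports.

The only person in Celine's organization with no one reporting to them is Jovan. That is 1.

1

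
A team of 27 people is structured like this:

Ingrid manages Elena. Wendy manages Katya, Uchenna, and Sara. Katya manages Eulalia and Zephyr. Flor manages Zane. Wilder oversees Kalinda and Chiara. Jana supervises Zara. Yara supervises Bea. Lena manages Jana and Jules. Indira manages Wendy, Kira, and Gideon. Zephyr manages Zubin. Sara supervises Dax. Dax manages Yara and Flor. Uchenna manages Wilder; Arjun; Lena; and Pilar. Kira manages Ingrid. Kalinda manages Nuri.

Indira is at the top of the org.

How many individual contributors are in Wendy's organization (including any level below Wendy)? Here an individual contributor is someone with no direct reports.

10

The people in Wendy's organization with no one reporting to them are Zane, Bea, Pilar, Jules, Zara, Arjun, Chiara, Nuri, Zubin, Eulalia. That is 10.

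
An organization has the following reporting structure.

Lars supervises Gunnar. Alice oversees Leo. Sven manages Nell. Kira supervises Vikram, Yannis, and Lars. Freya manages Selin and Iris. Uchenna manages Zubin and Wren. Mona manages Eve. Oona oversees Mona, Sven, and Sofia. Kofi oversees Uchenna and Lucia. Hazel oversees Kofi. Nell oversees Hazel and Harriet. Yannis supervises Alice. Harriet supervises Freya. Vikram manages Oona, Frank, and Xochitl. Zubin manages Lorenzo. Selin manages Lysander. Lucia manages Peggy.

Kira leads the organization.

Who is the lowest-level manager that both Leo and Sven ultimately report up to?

Kira

Leo's chain of managers is Alice, Yannis, Kira. Sven's chain of managers is Oona, Vikram, Kira. The first manager that appears in both chains is Kira.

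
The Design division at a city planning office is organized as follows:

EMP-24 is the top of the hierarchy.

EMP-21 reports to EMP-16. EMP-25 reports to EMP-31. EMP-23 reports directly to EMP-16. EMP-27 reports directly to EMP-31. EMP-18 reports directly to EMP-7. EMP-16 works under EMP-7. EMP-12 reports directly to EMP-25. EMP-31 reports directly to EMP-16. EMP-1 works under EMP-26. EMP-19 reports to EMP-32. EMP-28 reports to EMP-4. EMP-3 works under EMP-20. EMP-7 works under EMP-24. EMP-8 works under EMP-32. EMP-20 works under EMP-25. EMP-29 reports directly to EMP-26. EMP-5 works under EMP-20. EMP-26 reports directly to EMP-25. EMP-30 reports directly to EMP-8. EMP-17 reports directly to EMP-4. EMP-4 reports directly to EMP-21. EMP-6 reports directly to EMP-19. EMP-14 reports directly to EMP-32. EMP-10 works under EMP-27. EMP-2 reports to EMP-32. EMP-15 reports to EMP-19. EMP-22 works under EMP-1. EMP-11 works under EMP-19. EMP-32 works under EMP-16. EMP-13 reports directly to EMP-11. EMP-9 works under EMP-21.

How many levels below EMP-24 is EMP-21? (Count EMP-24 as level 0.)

Chain from EMP-21 up to EMP-24: EMP-21 → EMP-16 → EMP-7 → EMP-24. That is 3 steps up, so EMP-21 is 3 levels below EMP-24.

3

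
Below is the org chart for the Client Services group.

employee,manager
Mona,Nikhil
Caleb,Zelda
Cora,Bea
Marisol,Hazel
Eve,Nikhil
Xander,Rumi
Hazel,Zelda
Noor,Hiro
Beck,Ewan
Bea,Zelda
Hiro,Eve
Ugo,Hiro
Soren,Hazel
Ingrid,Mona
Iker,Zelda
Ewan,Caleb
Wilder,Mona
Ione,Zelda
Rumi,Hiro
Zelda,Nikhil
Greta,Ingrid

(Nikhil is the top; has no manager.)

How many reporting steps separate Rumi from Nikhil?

Chain from Rumi up to Nikhil: Rumi → Hiro → Eve → Nikhil. That is 3 steps up, so Rumi is 3 levels below Nikhil.

3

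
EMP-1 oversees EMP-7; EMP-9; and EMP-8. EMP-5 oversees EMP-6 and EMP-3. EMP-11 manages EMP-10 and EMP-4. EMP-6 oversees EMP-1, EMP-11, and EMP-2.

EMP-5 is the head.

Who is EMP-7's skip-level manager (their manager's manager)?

EMP-7 reports to EMP-1, and EMP-1 reports to EMP-6. So EMP-7's skip-level manager is EMP-6.

EMP-6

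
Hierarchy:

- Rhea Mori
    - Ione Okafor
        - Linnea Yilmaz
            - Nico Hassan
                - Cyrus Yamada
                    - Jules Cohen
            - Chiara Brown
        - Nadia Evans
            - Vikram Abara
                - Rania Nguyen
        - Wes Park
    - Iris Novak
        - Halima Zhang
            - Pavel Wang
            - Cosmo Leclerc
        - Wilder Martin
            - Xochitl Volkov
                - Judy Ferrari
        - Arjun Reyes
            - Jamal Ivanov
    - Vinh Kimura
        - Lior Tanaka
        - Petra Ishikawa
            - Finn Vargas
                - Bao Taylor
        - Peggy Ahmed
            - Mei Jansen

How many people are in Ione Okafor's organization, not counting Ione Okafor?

9

Ione Okafor directly manages Linnea Yilmaz, Nadia Evans, Wes Park. Under Linnea Yilmaz: Chiara Brown, Nico Hassan, Cyrus Yamada, Jules Cohen (4). Under Nadia Evans: Vikram Abara, Rania Nguyen (2). Wes Park has no reports. So Ione Okafor's organization is 3 direct reports plus everyone under them: 5 + 3 + 1 = 9.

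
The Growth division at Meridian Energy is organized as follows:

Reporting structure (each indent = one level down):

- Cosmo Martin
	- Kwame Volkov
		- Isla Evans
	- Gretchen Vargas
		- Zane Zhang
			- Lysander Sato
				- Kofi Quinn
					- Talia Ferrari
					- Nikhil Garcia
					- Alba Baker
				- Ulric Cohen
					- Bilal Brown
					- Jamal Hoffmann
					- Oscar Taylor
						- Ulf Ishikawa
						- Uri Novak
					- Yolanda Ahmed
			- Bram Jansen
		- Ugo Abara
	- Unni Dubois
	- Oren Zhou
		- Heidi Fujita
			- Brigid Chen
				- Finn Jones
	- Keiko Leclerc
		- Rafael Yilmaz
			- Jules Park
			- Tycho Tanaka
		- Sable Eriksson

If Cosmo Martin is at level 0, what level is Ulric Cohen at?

4

Chain from Ulric Cohen up to Cosmo Martin: Ulric Cohen → Lysander Sato → Zane Zhang → Gretchen Vargas → Cosmo Martin. That is 4 steps up, so Ulric Cohen is 4 levels below Cosmo Martin.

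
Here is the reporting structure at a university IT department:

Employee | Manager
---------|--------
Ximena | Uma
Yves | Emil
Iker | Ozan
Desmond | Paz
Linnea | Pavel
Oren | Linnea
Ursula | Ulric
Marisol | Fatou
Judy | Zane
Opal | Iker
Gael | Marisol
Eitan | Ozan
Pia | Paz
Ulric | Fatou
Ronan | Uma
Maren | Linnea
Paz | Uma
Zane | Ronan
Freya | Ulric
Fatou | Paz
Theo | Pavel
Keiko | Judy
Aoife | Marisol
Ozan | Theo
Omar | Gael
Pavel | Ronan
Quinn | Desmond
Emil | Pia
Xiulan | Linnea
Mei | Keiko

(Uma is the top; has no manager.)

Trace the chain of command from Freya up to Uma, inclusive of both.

Freya reports to Ulric. Ulric reports to Fatou. Fatou reports to Paz. Paz reports to Uma. Uma is at the top.

Freya -> Ulric -> Fatou -> Paz -> Uma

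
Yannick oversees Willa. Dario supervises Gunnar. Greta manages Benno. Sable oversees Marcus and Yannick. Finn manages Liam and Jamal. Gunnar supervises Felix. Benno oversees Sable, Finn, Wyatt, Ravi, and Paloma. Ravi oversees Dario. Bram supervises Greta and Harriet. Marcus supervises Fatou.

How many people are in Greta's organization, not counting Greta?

15

Greta directly manages Benno. Under Benno: Paloma, Ravi, Dario, Gunnar, Felix, Wyatt, Finn, Jamal, Liam, Sable, Yannick, Willa, Marcus, Fatou (14). That's 15 in total.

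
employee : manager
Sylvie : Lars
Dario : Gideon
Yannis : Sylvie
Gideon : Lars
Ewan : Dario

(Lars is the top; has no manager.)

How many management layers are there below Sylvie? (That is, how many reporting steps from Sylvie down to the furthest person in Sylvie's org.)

The longest chain under Sylvie runs Sylvie → Yannis, which is 1 level below Sylvie.

1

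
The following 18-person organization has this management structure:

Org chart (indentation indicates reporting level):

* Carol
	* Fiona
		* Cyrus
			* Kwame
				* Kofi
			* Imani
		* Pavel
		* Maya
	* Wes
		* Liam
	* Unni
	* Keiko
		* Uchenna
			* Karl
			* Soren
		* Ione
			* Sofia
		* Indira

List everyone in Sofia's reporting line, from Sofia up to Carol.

Sofia -> Ione -> Keiko -> Carol

Sofia reports to Ione. Ione reports to Keiko. Keiko reports to Carol. Carol is at the top.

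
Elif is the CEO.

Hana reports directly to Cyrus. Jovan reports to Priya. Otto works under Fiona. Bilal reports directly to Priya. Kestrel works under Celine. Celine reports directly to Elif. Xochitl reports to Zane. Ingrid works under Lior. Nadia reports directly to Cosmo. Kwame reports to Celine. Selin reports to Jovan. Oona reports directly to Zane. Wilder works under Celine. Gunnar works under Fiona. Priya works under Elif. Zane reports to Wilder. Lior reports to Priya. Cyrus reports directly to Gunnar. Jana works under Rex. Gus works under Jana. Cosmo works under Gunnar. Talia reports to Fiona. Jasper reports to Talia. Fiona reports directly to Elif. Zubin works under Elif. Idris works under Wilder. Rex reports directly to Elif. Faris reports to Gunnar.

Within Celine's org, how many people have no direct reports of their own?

The people in Celine's organization with no one reporting to them are Kestrel, Kwame, Xochitl, Oona, Idris. That is 5.

5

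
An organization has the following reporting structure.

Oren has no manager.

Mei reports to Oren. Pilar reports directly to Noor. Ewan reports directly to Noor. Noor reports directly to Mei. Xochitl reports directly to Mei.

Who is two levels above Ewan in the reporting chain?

Mei

Ewan reports to Noor, and Noor reports to Mei. So Ewan's skip-level manager is Mei.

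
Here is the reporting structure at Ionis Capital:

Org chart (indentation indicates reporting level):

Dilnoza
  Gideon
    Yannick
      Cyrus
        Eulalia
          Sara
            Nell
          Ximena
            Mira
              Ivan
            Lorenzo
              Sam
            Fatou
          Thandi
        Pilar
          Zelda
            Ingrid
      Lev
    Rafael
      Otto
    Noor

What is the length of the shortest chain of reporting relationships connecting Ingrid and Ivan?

7

Ingrid is 3 levels below Cyrus, and Ivan is 4 levels below Cyrus (their lowest common manager). The shortest path runs up from Ingrid to Cyrus and back down to Ivan: 3 + 4 = 7 links.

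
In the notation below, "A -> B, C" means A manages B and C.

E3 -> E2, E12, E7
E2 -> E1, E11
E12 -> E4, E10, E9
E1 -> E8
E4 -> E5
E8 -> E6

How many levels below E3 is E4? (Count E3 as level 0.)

Chain from E4 up to E3: E4 → E12 → E3. That is 2 steps up, so E4 is 2 levels below E3.

2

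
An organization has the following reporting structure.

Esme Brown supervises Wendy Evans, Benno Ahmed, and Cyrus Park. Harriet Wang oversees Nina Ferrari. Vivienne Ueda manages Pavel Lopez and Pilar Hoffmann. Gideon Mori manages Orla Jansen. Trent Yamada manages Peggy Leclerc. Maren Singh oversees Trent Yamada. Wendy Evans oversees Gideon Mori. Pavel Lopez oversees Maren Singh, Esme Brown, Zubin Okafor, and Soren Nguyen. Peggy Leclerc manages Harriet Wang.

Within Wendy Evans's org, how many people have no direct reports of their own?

The only person in Wendy Evans's organization with no one reporting to them is Orla Jansen. That is 1.

1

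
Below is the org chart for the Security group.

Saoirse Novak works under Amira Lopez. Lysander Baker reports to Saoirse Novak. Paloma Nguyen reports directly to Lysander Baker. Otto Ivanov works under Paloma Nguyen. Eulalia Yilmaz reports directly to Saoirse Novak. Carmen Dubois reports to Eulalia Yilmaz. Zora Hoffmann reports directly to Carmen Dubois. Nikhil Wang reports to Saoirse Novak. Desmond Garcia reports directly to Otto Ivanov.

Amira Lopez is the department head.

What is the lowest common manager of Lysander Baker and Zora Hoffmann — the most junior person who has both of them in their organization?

Lysander Baker's chain of managers is Saoirse Novak, Amira Lopez. Zora Hoffmann's chain of managers is Carmen Dubois, Eulalia Yilmaz, Saoirse Novak, Amira Lopez. The first manager that appears in both chains is Saoirse Novak.

Saoirse Novak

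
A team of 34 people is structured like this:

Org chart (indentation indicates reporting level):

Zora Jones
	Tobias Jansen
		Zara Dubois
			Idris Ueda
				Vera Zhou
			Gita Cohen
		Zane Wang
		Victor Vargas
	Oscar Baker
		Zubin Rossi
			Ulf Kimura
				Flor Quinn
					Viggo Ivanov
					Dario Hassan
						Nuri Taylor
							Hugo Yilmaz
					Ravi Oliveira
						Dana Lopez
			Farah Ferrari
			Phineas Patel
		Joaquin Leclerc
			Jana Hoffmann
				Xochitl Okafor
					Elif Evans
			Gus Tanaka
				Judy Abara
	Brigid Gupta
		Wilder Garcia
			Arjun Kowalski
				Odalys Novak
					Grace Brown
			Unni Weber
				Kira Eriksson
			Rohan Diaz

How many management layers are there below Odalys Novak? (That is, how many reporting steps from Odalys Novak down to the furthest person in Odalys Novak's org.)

1

The longest chain under Odalys Novak runs Odalys Novak → Grace Brown, which is 1 level below Odalys Novak.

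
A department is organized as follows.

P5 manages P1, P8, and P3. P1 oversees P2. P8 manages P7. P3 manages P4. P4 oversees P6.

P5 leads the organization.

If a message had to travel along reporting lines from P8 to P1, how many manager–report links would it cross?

2

P8 is 1 level below P5, and P1 is 1 level below P5 (their lowest common manager). The shortest path runs up from P8 to P5 and back down to P1: 1 + 1 = 2 links.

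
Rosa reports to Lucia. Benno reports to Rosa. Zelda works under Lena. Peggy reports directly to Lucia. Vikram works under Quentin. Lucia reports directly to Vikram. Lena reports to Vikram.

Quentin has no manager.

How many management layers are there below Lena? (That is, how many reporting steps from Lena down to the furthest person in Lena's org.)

The longest chain under Lena runs Lena → Zelda, which is 1 level below Lena.

1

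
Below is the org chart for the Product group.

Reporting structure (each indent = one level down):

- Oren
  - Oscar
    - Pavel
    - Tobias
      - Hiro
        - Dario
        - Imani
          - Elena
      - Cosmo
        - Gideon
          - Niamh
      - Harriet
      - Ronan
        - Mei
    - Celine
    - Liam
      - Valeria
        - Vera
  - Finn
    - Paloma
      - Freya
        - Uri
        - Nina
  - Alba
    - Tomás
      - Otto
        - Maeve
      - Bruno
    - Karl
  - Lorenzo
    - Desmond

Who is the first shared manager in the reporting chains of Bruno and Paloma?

Oren

Bruno's chain of managers is Tomás, Alba, Oren. Paloma's chain of managers is Finn, Oren. The first manager that appears in both chains is Oren.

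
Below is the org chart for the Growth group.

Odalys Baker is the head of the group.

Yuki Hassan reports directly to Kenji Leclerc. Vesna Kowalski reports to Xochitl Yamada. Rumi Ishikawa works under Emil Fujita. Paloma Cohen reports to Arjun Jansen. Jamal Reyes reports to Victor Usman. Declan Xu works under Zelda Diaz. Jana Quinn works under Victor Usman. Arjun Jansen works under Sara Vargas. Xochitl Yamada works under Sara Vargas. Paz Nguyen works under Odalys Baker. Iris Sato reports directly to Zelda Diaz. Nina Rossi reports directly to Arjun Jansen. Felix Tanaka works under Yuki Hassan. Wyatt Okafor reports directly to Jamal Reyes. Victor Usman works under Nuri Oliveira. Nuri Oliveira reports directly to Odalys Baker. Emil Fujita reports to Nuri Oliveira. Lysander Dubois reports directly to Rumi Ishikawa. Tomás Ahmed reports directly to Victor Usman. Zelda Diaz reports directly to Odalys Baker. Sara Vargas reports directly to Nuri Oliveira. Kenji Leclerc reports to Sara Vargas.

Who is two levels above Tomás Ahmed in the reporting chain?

Tomás Ahmed reports to Victor Usman, and Victor Usman reports to Nuri Oliveira. So Tomás Ahmed's skip-level manager is Nuri Oliveira.

Nuri Oliveira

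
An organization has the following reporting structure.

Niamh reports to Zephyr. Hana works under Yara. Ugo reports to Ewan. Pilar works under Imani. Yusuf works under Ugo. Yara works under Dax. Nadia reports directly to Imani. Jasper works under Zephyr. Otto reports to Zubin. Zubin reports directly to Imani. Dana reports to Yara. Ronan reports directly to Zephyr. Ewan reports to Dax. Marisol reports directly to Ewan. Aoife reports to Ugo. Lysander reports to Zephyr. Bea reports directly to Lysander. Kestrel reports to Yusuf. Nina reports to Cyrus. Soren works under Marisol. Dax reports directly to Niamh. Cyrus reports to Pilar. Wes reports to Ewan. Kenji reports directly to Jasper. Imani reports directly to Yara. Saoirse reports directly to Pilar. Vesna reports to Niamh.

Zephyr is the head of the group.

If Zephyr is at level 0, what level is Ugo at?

Chain from Ugo up to Zephyr: Ugo → Ewan → Dax → Niamh → Zephyr. That is 4 steps up, so Ugo is 4 levels below Zephyr.

4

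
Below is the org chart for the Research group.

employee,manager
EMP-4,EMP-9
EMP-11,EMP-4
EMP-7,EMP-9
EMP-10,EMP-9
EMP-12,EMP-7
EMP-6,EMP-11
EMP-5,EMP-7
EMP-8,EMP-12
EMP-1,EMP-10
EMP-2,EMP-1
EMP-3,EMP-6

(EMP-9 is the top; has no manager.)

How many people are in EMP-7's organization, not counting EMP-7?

3

EMP-7 directly manages EMP-12, EMP-5. Under EMP-12: EMP-8 (1). EMP-5 has no reports. So EMP-7's organization is 2 direct reports plus everyone under them: 2 + 1 = 3.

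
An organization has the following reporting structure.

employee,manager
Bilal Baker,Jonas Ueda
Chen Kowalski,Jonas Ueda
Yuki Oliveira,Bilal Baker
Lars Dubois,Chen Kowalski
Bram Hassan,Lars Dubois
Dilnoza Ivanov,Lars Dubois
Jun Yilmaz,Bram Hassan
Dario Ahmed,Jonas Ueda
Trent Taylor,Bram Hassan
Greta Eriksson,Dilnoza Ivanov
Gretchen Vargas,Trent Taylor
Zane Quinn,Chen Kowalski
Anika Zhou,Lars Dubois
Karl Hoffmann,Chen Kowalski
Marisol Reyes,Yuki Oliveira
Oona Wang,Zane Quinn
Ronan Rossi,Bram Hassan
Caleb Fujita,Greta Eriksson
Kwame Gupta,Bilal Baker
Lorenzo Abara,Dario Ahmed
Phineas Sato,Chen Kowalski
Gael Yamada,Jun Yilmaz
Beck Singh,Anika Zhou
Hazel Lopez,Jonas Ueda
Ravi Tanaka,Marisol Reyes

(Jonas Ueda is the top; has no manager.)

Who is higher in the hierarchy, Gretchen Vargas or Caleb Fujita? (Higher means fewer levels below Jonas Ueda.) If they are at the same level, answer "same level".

Both Gretchen Vargas and Caleb Fujita are 5 levels below Jonas Ueda.

same level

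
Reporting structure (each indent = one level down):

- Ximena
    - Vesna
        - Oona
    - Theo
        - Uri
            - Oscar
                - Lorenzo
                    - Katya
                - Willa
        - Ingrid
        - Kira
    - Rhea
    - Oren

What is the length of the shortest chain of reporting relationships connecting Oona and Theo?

Oona is 2 levels below Ximena, and Theo is 1 level below Ximena (their lowest common manager). The shortest path runs up from Oona to Ximena and back down to Theo: 2 + 1 = 3 links.

3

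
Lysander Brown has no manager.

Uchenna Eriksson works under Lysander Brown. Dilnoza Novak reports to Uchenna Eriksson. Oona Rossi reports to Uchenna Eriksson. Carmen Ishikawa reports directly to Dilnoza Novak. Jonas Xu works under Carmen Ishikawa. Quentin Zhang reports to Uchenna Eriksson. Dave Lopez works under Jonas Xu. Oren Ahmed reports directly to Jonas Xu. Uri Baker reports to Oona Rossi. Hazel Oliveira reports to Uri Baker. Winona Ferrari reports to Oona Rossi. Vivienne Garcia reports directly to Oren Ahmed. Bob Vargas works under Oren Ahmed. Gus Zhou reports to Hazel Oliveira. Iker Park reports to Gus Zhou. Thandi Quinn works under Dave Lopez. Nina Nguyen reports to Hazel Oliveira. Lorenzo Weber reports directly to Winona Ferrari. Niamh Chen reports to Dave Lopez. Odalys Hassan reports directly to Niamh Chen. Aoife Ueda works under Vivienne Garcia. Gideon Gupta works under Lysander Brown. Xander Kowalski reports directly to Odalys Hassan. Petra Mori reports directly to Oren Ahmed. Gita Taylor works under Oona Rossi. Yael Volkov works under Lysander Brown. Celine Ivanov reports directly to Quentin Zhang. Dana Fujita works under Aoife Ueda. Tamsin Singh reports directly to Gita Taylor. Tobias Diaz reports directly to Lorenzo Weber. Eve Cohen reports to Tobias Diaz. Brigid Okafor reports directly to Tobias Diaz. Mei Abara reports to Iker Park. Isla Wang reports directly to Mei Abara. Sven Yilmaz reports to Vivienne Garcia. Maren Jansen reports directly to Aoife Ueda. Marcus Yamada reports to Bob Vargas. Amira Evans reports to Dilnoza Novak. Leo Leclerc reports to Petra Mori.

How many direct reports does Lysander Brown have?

Lysander Brown directly manages Uchenna Eriksson, Gideon Gupta, Yael Volkov. That is 3 direct reports.

3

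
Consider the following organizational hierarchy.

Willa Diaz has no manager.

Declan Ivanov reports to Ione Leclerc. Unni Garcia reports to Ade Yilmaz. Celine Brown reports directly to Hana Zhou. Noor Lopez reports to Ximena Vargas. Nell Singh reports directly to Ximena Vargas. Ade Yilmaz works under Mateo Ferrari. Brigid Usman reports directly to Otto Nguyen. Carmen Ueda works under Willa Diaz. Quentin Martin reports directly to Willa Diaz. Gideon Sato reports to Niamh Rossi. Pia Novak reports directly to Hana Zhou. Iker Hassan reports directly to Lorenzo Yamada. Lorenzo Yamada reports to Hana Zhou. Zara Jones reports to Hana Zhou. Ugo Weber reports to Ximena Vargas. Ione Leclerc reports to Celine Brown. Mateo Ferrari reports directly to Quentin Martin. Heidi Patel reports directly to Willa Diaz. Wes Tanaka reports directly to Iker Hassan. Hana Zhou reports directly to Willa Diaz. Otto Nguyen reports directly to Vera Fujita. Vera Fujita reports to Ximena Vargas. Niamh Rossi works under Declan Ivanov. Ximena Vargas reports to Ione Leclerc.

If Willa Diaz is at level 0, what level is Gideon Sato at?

6

Chain from Gideon Sato up to Willa Diaz: Gideon Sato → Niamh Rossi → Declan Ivanov → Ione Leclerc → Celine Brown → Hana Zhou → Willa Diaz. That is 6 steps up, so Gideon Sato is 6 levels below Willa Diaz.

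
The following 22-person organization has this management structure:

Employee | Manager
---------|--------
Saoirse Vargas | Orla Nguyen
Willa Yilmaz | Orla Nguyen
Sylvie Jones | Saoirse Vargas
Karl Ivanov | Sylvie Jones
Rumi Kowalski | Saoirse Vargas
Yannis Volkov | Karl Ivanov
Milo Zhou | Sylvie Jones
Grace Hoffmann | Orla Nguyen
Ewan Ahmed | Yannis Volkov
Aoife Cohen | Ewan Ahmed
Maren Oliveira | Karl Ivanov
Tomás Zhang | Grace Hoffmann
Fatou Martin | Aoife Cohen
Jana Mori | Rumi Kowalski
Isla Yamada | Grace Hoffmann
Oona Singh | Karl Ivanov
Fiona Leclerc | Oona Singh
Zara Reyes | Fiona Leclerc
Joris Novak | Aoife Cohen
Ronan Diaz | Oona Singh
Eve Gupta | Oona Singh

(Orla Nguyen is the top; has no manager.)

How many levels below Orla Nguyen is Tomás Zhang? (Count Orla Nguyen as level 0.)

Chain from Tomás Zhang up to Orla Nguyen: Tomás Zhang → Grace Hoffmann → Orla Nguyen. That is 2 steps up, so Tomás Zhang is 2 levels below Orla Nguyen.

2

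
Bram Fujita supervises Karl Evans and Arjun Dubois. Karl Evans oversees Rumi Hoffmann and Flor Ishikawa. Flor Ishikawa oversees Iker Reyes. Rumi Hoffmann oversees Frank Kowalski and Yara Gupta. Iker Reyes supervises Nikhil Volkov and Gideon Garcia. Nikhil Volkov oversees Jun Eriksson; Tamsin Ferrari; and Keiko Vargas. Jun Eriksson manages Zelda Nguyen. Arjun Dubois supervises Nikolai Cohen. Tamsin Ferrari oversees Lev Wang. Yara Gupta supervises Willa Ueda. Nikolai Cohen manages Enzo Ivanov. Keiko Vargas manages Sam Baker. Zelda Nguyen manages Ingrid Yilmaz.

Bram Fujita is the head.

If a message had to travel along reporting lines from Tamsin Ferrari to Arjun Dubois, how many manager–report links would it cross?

6

Tamsin Ferrari is 5 levels below Bram Fujita, and Arjun Dubois is 1 level below Bram Fujita (their lowest common manager). The shortest path runs up from Tamsin Ferrari to Bram Fujita and back down to Arjun Dubois: 5 + 1 = 6 links.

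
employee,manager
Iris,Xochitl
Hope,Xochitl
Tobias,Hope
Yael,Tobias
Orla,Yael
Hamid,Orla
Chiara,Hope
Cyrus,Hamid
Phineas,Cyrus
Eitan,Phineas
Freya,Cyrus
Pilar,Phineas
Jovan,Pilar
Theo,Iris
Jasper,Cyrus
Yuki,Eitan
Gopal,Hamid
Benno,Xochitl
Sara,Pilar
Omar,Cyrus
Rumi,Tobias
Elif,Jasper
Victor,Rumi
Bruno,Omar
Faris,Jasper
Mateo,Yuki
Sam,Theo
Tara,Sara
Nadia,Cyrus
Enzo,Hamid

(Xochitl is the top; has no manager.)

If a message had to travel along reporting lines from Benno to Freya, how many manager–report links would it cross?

8

Benno is 1 level below Xochitl, and Freya is 7 levels below Xochitl (their lowest common manager). The shortest path runs up from Benno to Xochitl and back down to Freya: 1 + 7 = 8 links.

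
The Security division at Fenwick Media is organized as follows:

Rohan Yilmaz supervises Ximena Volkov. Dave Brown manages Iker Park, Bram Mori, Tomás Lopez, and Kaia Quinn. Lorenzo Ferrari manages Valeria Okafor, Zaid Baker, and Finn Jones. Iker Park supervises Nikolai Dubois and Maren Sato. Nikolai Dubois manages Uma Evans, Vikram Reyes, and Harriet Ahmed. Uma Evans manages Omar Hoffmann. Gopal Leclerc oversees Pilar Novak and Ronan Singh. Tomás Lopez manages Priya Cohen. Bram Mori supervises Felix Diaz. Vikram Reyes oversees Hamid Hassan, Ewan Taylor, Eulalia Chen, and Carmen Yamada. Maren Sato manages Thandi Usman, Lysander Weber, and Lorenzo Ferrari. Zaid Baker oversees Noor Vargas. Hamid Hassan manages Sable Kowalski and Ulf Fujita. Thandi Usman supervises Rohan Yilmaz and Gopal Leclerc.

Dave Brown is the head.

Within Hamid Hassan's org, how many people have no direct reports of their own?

The people in Hamid Hassan's organization with no one reporting to them are Ulf Fujita, Sable Kowalski. That is 2.

2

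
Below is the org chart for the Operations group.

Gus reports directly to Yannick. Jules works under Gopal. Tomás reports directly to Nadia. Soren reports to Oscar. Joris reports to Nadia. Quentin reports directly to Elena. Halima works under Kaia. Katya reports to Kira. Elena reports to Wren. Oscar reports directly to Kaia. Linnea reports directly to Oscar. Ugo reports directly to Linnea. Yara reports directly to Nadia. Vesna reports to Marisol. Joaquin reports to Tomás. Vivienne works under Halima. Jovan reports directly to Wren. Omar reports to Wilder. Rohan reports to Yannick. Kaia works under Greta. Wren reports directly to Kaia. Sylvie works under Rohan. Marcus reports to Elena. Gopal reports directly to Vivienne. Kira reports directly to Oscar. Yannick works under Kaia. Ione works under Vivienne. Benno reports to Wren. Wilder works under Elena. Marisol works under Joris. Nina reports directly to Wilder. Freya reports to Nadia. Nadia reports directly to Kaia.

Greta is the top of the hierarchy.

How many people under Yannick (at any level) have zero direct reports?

2

The people in Yannick's organization with no one reporting to them are Gus, Sylvie. That is 2.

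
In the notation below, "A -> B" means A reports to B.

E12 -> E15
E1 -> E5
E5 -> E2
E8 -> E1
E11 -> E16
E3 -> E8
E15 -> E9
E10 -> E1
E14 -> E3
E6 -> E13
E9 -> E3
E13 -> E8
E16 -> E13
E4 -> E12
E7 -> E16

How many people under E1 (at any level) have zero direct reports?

The people in E1's organization with no one reporting to them are E10, E6, E11, E7, E14, E4. That is 6.

6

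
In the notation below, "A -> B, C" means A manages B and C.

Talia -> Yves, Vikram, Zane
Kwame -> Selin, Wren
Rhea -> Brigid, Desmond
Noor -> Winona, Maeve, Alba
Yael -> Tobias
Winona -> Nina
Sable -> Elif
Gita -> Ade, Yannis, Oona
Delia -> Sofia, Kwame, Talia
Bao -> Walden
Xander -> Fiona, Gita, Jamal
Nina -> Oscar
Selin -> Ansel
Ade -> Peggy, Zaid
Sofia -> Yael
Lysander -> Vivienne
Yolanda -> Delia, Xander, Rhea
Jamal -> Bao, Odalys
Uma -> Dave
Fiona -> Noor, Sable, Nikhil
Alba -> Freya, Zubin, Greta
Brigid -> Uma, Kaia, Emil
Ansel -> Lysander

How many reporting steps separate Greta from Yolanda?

Chain from Greta up to Yolanda: Greta → Alba → Noor → Fiona → Xander → Yolanda. That is 5 steps up, so Greta is 5 levels below Yolanda.

5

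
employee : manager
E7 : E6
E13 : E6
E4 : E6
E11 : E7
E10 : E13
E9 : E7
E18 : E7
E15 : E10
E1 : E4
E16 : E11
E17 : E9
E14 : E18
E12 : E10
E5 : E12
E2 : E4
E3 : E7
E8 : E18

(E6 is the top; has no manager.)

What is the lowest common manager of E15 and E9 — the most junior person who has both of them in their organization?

E6

E15's chain of managers is E10, E13, E6. E9's chain of managers is E7, E6. The first manager that appears in both chains is E6.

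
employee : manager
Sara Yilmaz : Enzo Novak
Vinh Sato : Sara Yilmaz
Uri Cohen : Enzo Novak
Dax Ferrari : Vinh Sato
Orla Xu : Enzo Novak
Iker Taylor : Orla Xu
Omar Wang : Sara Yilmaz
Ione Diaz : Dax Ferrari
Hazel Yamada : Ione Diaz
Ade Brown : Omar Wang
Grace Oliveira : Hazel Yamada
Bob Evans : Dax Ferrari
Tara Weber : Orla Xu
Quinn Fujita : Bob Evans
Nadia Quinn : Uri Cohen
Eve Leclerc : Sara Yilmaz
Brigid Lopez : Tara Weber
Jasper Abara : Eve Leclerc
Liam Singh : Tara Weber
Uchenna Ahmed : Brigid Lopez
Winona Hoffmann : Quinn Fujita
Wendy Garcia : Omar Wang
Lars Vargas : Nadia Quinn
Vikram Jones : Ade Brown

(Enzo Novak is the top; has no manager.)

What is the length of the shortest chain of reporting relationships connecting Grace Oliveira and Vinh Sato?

Grace Oliveira is in Vinh Sato's organization: the chain from Grace Oliveira up to Vinh Sato is Grace Oliveira → Hazel Yamada → Ione Diaz → Dax Ferrari → Vinh Sato, which is 4 links.

4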